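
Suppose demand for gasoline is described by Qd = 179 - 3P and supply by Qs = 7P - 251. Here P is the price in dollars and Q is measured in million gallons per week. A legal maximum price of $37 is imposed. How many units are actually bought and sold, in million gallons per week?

8

Equilibrium: 179 - 3P = 7P - 251, so 430 = 10P and P* = 43, Q* = 50.
Since 37 < 43, the ceiling is binding.
At P = 37: Qd = 179 - 3·37 = 68 and Qs = 7·37 - 251 = 8.
The quantity actually transacted is the short side, supply: 8.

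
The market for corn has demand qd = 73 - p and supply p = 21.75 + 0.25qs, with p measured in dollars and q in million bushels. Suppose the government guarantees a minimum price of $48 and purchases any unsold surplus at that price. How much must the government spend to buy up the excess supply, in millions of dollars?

Rearranging supply gives qs = 4p - 87. Equilibrium: 73 - p = 4p - 87, so 160 = 5p and p* = 32, q* = 41.
Because the floor (48) lies above the market-clearing price, it is binding.
At p = 48: qd = 73 - 48 = 25 and qs = 4·48 - 87 = 105.
Surplus = qs - qd = 80.
Government expenditure = surplus × support price = 80 × 48 = 3840.

3840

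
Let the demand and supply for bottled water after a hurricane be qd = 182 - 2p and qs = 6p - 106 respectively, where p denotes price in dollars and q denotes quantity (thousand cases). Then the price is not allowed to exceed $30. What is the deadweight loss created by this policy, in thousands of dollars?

432

In a free market, 182 - 2p = 6p - 106 gives the equilibrium p* = 36, q* = 110.
The ceiling of 30 is below the equilibrium price 36, so it binds.
At p = 30: qd = 182 - 2·30 = 122 and qs = 6·30 - 106 = 74.
Quantity traded falls to 74. At q = 74 the demand price is (182 - 74)/2 = 54 and the supply price is (106 + 74)/6 = 30.
Deadweight loss = ½ · (54 - 30) · (110 - 74) = ½ · 24 · 36 = 432.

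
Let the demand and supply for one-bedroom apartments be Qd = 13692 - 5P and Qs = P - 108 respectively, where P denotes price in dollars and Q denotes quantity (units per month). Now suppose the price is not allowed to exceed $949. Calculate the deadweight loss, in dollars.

Setting quantity demanded equal to quantity supplied, 13692 - 5P = P - 108, gives P* = 2300 and Q* = 2192.
Since 949 < 2300, the ceiling is binding.
At P = 949: Qd = 13692 - 5·949 = 8947 and Qs = 949 - 108 = 841.
Quantity traded falls to 841. At Q = 841 the demand price is (13692 - 841)/5 = 2570.2 and the supply price is 108 + 841 = 949.
Deadweight loss = ½ · (2570.2 - 949) · (2192 - 841) = ½ · 1621.2 · 1351 = 1095120.6.

1095120.6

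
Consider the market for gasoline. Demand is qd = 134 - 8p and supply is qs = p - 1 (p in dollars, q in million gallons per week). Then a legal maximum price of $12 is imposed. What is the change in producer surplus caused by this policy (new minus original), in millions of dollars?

Setting quantity demanded equal to quantity supplied, 134 - 8p = p - 1, gives p* = 15 and q* = 14.
Since 12 < 15, the ceiling is binding.
At p = 12: qd = 134 - 8·12 = 38 and qs = 12 - 1 = 11.
Producer surplus without the control is ½ · (15 - 1) · 14 = 98.
With the ceiling, producers sell 11 units at 12, so PS = ½ · (12 - 1) · 11 = 60.5.
Change in producer surplus = 60.5 - 98 = -37.5.

-37.5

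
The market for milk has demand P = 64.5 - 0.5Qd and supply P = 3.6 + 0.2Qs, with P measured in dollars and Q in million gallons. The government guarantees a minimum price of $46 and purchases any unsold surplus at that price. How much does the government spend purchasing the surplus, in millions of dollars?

Rearranging demand gives Qd = 129 - 2P; rearranging supply gives Qs = 5P - 18. Equilibrium: 129 - 2P = 5P - 18, so 147 = 7P and P* = 21, Q* = 87.
Because the floor (46) lies above the market-clearing price, it is binding.
At P = 46: Qd = 129 - 2·46 = 37 and Qs = 5·46 - 18 = 212.
Surplus = Qs - Qd = 175.
Government expenditure = surplus × support price = 175 × 46 = 8050.

8050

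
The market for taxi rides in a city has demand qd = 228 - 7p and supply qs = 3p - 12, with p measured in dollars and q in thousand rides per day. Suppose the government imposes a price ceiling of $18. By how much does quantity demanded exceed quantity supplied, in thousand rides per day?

Setting quantity demanded equal to quantity supplied, 228 - 7p = 3p - 12, gives p* = 24 and q* = 60.
Since 18 < 24, the ceiling is binding.
At p = 18: qd = 228 - 7·18 = 102 and qs = 3·18 - 12 = 42.
Shortage = qd - qs = 102 - 42 = 60.

60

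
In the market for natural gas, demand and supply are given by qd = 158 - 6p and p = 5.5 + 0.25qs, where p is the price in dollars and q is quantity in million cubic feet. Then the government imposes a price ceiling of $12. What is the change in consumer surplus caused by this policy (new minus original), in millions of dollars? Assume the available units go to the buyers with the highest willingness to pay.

Rearranging supply gives qs = 4p - 22. In a free market, 158 - 6p = 4p - 22 gives the equilibrium p* = 18, q* = 50.
The ceiling of 12 is below the equilibrium price 18, so it binds.
At p = 12: qd = 158 - 6·12 = 86 and qs = 4·12 - 22 = 26.
Consumer surplus without the control is ½ · (79/3 - 18) · 50 = 625/3.
With the ceiling, 26 units are sold at 12 (assume they go to the highest-value buyers). The demand price at q = 26 is 22, so CS = ½ · [(79/3 - 12) + (22 - 12)] · 26 = 949/3.
Change in consumer surplus = 949/3 - 625/3 = 108.

108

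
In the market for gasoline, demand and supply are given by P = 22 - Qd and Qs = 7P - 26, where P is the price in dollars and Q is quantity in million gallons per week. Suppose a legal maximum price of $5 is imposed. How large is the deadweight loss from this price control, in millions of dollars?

28

Rearranging demand gives Qd = 22 - P. Setting quantity demanded equal to quantity supplied, 22 - P = 7P - 26, gives P* = 6 and Q* = 16.
The ceiling of 5 is below the equilibrium price 6, so it binds.
At P = 5: Qd = 22 - 5 = 17 and Qs = 7·5 - 26 = 9.
Quantity traded falls to 9. At Q = 9 the demand price is 22 - 9 = 13 and the supply price is (26 + 9)/7 = 5.
Deadweight loss = ½ · (13 - 5) · (16 - 9) = ½ · 8 · 7 = 28.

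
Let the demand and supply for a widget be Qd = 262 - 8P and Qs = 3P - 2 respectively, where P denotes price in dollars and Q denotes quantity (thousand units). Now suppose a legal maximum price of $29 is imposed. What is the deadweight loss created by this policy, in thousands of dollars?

Without the control the market clears where 262 - 8P = 3P - 2, i.e. P* = 24 and Q* = 70.
The ceiling of 29 is above the equilibrium price 24, so it is not binding; the market clears at P* = 24, Q* = 70.
Since the control does not bind, no trades are prevented and deadweight loss is zero.

0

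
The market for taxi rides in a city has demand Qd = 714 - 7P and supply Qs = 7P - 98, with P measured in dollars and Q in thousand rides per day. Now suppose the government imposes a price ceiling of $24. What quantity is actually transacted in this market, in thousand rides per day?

70

Setting quantity demanded equal to quantity supplied, 714 - 7P = 7P - 98, gives P* = 58 and Q* = 308.
Because the ceiling (24) lies below the market-clearing price, it is binding.
At P = 24: Qd = 714 - 7·24 = 546 and Qs = 7·24 - 98 = 70.
The quantity actually transacted is the short side, supply: 70.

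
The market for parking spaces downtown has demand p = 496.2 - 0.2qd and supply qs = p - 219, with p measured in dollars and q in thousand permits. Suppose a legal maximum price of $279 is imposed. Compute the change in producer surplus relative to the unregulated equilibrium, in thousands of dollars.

Rearranging demand gives qd = 2481 - 5p. Setting quantity demanded equal to quantity supplied, 2481 - 5p = p - 219, gives p* = 450 and q* = 231.
Because the ceiling (279) lies below the market-clearing price, it is binding.
At p = 279: qd = 2481 - 5·279 = 1086 and qs = 279 - 219 = 60.
Producer surplus without the control is ½ · (450 - 219) · 231 = 26680.5.
With the ceiling, producers sell 60 units at 279, so PS = ½ · (279 - 219) · 60 = 1800.
Change in producer surplus = 1800 - 26680.5 = -24880.5.

-24880.5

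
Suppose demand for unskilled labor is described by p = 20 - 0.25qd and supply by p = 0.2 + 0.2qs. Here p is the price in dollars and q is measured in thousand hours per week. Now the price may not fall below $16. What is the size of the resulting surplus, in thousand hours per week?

Rearranging demand gives qd = 80 - 4p; rearranging supply gives qs = 5p - 1. Without the control the market clears where 80 - 4p = 5p - 1, i.e. p* = 9 and q* = 44.
The floor of 16 is above the equilibrium price 9, so it binds.
At p = 16: qd = 80 - 4·16 = 16 and qs = 5·16 - 1 = 79.
Surplus = qs - qd = 79 - 16 = 63.

63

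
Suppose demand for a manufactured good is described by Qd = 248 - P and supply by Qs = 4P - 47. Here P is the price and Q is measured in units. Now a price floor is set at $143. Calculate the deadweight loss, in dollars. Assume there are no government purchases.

Equilibrium: 248 - P = 4P - 47, so 295 = 5P and P* = 59, Q* = 189.
Because the floor (143) lies above the market-clearing price, it is binding.
At P = 143: Qd = 248 - 143 = 105 and Qs = 4·143 - 47 = 525.
Quantity traded falls to 105. At Q = 105 the demand price is 248 - 105 = 143 and the supply price is (47 + 105)/4 = 38.
Deadweight loss = ½ · (143 - 38) · (189 - 105) = ½ · 105 · 84 = 4410.

4410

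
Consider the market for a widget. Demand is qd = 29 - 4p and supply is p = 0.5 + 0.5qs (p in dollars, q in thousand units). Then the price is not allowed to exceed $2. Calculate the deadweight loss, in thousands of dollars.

13.5

Rearranging supply gives qs = 2p - 1. Setting quantity demanded equal to quantity supplied, 29 - 4p = 2p - 1, gives p* = 5 and q* = 9.
Because the ceiling (2) lies below the market-clearing price, it is binding.
At p = 2: qd = 29 - 4·2 = 21 and qs = 2·2 - 1 = 3.
Quantity traded falls to 3. At q = 3 the demand price is (29 - 3)/4 = 6.5 and the supply price is (1 + 3)/2 = 2.
Deadweight loss = ½ · (6.5 - 2) · (9 - 3) = ½ · 4.5 · 6 = 13.5.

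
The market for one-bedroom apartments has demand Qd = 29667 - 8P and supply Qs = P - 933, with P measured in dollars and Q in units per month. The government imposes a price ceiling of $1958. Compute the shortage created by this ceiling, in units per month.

12978

In a free market, 29667 - 8P = P - 933 gives the equilibrium P* = 3400, Q* = 2467.
The ceiling of 1958 is below the equilibrium price 3400, so it binds.
At P = 1958: Qd = 29667 - 8·1958 = 14003 and Qs = 1958 - 933 = 1025.
Shortage = Qd - Qs = 14003 - 1025 = 12978.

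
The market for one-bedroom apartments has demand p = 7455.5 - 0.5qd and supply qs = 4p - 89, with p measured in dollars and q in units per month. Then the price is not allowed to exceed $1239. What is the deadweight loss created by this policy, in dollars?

Rearranging demand gives qd = 14911 - 2p. In a free market, 14911 - 2p = 4p - 89 gives the equilibrium p* = 2500, q* = 9911.
The ceiling of 1239 is below the equilibrium price 2500, so it binds.
At p = 1239: qd = 14911 - 2·1239 = 12433 and qs = 4·1239 - 89 = 4867.
Quantity traded falls to 4867. At q = 4867 the demand price is (14911 - 4867)/2 = 5022 and the supply price is (89 + 4867)/4 = 1239.
Deadweight loss = ½ · (5022 - 1239) · (9911 - 4867) = ½ · 3783 · 5044 = 9540726.

9540726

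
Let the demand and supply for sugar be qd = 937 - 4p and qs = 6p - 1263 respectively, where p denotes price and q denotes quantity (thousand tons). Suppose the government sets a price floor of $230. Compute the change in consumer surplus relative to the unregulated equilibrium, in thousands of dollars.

-370

Setting quantity demanded equal to quantity supplied, 937 - 4p = 6p - 1263, gives p* = 220 and q* = 57.
Since 230 > 220, the floor is binding.
At p = 230: qd = 937 - 4·230 = 17 and qs = 6·230 - 1263 = 117.
Consumer surplus without the control is ½ · (234.25 - 220) · 57 = 406.125.
With the floor, consumers buy 17 units at 230, so CS = ½ · (234.25 - 230) · 17 = 36.125.
Change in consumer surplus = 36.125 - 406.125 = -370.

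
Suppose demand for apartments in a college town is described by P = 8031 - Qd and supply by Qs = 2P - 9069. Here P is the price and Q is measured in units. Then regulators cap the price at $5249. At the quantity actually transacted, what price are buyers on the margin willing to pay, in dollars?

Rearranging demand gives Qd = 8031 - P. Equilibrium: 8031 - P = 2P - 9069, so 17100 = 3P and P* = 5700, Q* = 2331.
Because the ceiling (5249) lies below the market-clearing price, it is binding.
At P = 5249: Qd = 8031 - 5249 = 2782 and Qs = 2·5249 - 9069 = 1429.
Only 1429 units reach the market. On the demand curve, the marginal buyer's willingness to pay at Q = 1429 is (8031 - 1429) = 6602.

6602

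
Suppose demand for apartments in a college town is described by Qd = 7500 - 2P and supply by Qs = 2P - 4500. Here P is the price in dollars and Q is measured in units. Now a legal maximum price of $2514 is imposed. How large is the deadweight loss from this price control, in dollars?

472392

Without the control the market clears where 7500 - 2P = 2P - 4500, i.e. P* = 3000 and Q* = 1500.
Because the ceiling (2514) lies below the market-clearing price, it is binding.
At P = 2514: Qd = 7500 - 2·2514 = 2472 and Qs = 2·2514 - 4500 = 528.
Quantity traded falls to 528. At Q = 528 the demand price is (7500 - 528)/2 = 3486 and the supply price is (4500 + 528)/2 = 2514.
Deadweight loss = ½ · (3486 - 2514) · (1500 - 528) = ½ · 972 · 972 = 472392.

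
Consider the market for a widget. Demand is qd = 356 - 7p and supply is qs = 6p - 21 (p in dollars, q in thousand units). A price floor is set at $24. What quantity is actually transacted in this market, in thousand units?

Equilibrium: 356 - 7p = 6p - 21, so 377 = 13p and p* = 29, q* = 153.
Since 24 is below p* = 29, the floor does not bind and the free-market outcome prevails.

153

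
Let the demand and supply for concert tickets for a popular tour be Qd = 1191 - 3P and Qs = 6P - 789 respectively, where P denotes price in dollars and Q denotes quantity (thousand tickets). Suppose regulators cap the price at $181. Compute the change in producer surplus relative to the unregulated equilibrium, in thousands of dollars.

-16146

In a free market, 1191 - 3P = 6P - 789 gives the equilibrium P* = 220, Q* = 531.
The ceiling of 181 is below the equilibrium price 220, so it binds.
At P = 181: Qd = 1191 - 3·181 = 648 and Qs = 6·181 - 789 = 297.
Producer surplus without the control is ½ · (220 - 131.5) · 531 = 23496.75.
With the ceiling, producers sell 297 units at 181, so PS = ½ · (181 - 131.5) · 297 = 7350.75.
Change in producer surplus = 7350.75 - 23496.75 = -16146.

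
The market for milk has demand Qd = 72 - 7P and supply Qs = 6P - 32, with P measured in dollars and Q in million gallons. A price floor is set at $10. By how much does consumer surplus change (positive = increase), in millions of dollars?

-18

In a free market, 72 - 7P = 6P - 32 gives the equilibrium P* = 8, Q* = 16.
The floor of 10 is above the equilibrium price 8, so it binds.
At P = 10: Qd = 72 - 7·10 = 2 and Qs = 6·10 - 32 = 28.
Consumer surplus without the control is ½ · (72/7 - 8) · 16 = 128/7.
With the floor, consumers buy 2 units at 10, so CS = ½ · (72/7 - 10) · 2 = 2/7.
Change in consumer surplus = 2/7 - 128/7 = -18.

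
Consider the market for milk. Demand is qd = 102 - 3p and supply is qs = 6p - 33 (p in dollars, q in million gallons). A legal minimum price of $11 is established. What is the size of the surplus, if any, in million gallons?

Equilibrium: 102 - 3p = 6p - 33, so 135 = 9p and p* = 15, q* = 57.
Since 11 is below p* = 15, the floor does not bind and the free-market outcome prevails.
Since the control does not bind, there is no surplus.

0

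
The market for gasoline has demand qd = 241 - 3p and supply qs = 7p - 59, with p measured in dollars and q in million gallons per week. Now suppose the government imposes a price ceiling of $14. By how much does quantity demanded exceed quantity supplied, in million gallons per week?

Setting quantity demanded equal to quantity supplied, 241 - 3p = 7p - 59, gives p* = 30 and q* = 151.
The ceiling of 14 is below the equilibrium price 30, so it binds.
At p = 14: qd = 241 - 3·14 = 199 and qs = 7·14 - 59 = 39.
Shortage = qd - qs = 199 - 39 = 160.

160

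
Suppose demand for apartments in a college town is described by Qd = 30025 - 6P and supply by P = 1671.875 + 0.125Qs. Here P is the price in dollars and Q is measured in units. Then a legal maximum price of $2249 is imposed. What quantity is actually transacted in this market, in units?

Rearranging supply gives Qs = 8P - 13375. In a free market, 30025 - 6P = 8P - 13375 gives the equilibrium P* = 3100, Q* = 11425.
Because the ceiling (2249) lies below the market-clearing price, it is binding.
At P = 2249: Qd = 30025 - 6·2249 = 16531 and Qs = 8·2249 - 13375 = 4617.
The quantity actually transacted is the short side, supply: 4617.

4617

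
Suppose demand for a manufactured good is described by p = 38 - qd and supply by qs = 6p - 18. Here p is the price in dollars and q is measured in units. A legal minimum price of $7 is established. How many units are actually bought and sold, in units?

30

Rearranging demand gives qd = 38 - p. In a free market, 38 - p = 6p - 18 gives the equilibrium p* = 8, q* = 30.
Since 7 is below p* = 8, the floor does not bind and the free-market outcome prevails.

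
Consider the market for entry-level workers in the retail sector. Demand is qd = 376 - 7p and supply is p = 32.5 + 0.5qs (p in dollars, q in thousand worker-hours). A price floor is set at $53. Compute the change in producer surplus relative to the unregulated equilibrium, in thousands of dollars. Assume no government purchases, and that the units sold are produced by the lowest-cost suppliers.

Rearranging supply gives qs = 2p - 65. Equilibrium: 376 - 7p = 2p - 65, so 441 = 9p and p* = 49, q* = 33.
Because the floor (53) lies above the market-clearing price, it is binding.
At p = 53: qd = 376 - 7·53 = 5 and qs = 2·53 - 65 = 41.
Producer surplus without the control is ½ · (49 - 32.5) · 33 = 272.25.
With the floor, 5 units are sold at 53. The supply price at q = 5 is 35, so PS = ½ · [(53 - 32.5) + (53 - 35)] · 5 = 96.25.
Change in producer surplus = 96.25 - 272.25 = -176.

-176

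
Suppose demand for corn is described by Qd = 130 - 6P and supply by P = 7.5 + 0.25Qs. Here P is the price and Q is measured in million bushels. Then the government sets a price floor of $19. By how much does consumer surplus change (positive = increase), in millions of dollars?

-75

Rearranging supply gives Qs = 4P - 30. Equilibrium: 130 - 6P = 4P - 30, so 160 = 10P and P* = 16, Q* = 34.
The floor of 19 is above the equilibrium price 16, so it binds.
At P = 19: Qd = 130 - 6·19 = 16 and Qs = 4·19 - 30 = 46.
Consumer surplus without the control is ½ · (65/3 - 16) · 34 = 289/3.
With the floor, consumers buy 16 units at 19, so CS = ½ · (65/3 - 19) · 16 = 64/3.
Change in consumer surplus = 64/3 - 289/3 = -75.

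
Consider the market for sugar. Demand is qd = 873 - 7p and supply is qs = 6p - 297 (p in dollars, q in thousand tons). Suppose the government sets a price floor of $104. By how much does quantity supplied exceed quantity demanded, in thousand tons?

Equilibrium: 873 - 7p = 6p - 297, so 1170 = 13p and p* = 90, q* = 243.
The floor of 104 is above the equilibrium price 90, so it binds.
At p = 104: qd = 873 - 7·104 = 145 and qs = 6·104 - 297 = 327.
Surplus = qs - qd = 327 - 145 = 182.

182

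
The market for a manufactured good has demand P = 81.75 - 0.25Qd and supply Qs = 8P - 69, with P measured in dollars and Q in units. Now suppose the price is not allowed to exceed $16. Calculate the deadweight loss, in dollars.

3468

Rearranging demand gives Qd = 327 - 4P. Equilibrium: 327 - 4P = 8P - 69, so 396 = 12P and P* = 33, Q* = 195.
The ceiling of 16 is below the equilibrium price 33, so it binds.
At P = 16: Qd = 327 - 4·16 = 263 and Qs = 8·16 - 69 = 59.
Quantity traded falls to 59. At Q = 59 the demand price is (327 - 59)/4 = 67 and the supply price is (69 + 59)/8 = 16.
Deadweight loss = ½ · (67 - 16) · (195 - 59) = ½ · 51 · 136 = 3468.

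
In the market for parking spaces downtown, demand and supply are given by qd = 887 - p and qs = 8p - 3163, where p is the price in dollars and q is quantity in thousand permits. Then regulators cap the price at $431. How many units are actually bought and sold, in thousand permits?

285

Equilibrium: 887 - p = 8p - 3163, so 4050 = 9p and p* = 450, q* = 437.
Since 431 < 450, the ceiling is binding.
At p = 431: qd = 887 - 431 = 456 and qs = 8·431 - 3163 = 285.
The quantity actually transacted is the short side, supply: 285.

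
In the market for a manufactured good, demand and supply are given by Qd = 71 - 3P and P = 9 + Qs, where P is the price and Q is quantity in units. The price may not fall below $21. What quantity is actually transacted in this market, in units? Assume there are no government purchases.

8

Rearranging supply gives Qs = P - 9. Equilibrium: 71 - 3P = P - 9, so 80 = 4P and P* = 20, Q* = 11.
Since 21 > 20, the floor is binding.
At P = 21: Qd = 71 - 3·21 = 8 and Qs = 21 - 9 = 12.
The quantity actually transacted is the short side, demand: 8.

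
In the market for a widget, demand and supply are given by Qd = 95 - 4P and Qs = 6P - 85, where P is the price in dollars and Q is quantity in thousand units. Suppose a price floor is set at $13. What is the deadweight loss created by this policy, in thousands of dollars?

Equilibrium: 95 - 4P = 6P - 85, so 180 = 10P and P* = 18, Q* = 23.
Since 13 is below P* = 18, the floor does not bind and the free-market outcome prevails.
Since the control does not bind, no trades are prevented and deadweight loss is zero.

0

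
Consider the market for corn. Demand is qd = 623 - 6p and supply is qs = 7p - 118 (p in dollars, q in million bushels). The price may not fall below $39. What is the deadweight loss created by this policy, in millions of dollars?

Setting quantity demanded equal to quantity supplied, 623 - 6p = 7p - 118, gives p* = 57 and q* = 281.
The floor of 39 is below the equilibrium price 57, so it is not binding; the market clears at p* = 57, q* = 281.
Since the control does not bind, no trades are prevented and deadweight loss is zero.

0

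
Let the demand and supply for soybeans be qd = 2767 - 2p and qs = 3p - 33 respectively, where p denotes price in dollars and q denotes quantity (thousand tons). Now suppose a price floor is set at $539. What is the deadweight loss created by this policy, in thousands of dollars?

0

Setting quantity demanded equal to quantity supplied, 2767 - 2p = 3p - 33, gives p* = 560 and q* = 1647.
Since 539 is below p* = 560, the floor does not bind and the free-market outcome prevails.
Since the control does not bind, no trades are prevented and deadweight loss is zero.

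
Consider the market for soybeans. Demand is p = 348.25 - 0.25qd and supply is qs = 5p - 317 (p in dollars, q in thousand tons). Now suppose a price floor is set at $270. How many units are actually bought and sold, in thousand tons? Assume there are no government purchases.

Rearranging demand gives qd = 1393 - 4p. Setting quantity demanded equal to quantity supplied, 1393 - 4p = 5p - 317, gives p* = 190 and q* = 633.
Because the floor (270) lies above the market-clearing price, it is binding.
At p = 270: qd = 1393 - 4·270 = 313 and qs = 5·270 - 317 = 1033.
The quantity actually transacted is the short side, demand: 313.

313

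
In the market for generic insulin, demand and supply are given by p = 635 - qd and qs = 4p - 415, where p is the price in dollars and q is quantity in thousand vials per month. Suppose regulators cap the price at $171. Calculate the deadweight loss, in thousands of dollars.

15210

Rearranging demand gives qd = 635 - p. Equilibrium: 635 - p = 4p - 415, so 1050 = 5p and p* = 210, q* = 425.
Since 171 < 210, the ceiling is binding.
At p = 171: qd = 635 - 171 = 464 and qs = 4·171 - 415 = 269.
Quantity traded falls to 269. At q = 269 the demand price is 635 - 269 = 366 and the supply price is (415 + 269)/4 = 171.
Deadweight loss = ½ · (366 - 171) · (425 - 269) = ½ · 195 · 156 = 15210.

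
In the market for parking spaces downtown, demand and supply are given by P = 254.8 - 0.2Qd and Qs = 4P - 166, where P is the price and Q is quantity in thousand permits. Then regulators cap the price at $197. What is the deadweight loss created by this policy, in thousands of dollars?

Rearranging demand gives Qd = 1274 - 5P. In a free market, 1274 - 5P = 4P - 166 gives the equilibrium P* = 160, Q* = 474.
Since 197 is above P* = 160, the ceiling does not bind and the free-market outcome prevails.
Since the control does not bind, no trades are prevented and deadweight loss is zero.

0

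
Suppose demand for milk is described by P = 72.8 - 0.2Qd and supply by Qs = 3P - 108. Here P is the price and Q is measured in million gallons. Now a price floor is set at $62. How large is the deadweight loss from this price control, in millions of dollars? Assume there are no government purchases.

60

Rearranging demand gives Qd = 364 - 5P. In a free market, 364 - 5P = 3P - 108 gives the equilibrium P* = 59, Q* = 69.
Since 62 > 59, the floor is binding.
At P = 62: Qd = 364 - 5·62 = 54 and Qs = 3·62 - 108 = 78.
Quantity traded falls to 54. At Q = 54 the demand price is (364 - 54)/5 = 62 and the supply price is (108 + 54)/3 = 54.
Deadweight loss = ½ · (62 - 54) · (69 - 54) = ½ · 8 · 15 = 60.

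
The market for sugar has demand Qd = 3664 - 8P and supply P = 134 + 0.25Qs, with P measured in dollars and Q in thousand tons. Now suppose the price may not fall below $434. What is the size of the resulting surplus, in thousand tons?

1008

Rearranging supply gives Qs = 4P - 536. Equilibrium: 3664 - 8P = 4P - 536, so 4200 = 12P and P* = 350, Q* = 864.
Because the floor (434) lies above the market-clearing price, it is binding.
At P = 434: Qd = 3664 - 8·434 = 192 and Qs = 4·434 - 536 = 1200.
Surplus = Qs - Qd = 1200 - 192 = 1008.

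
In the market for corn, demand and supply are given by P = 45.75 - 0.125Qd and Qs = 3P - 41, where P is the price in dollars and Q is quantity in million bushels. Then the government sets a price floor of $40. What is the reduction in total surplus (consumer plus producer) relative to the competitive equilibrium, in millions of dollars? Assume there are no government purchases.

132

Rearranging demand gives Qd = 366 - 8P. In a free market, 366 - 8P = 3P - 41 gives the equilibrium P* = 37, Q* = 70.
The floor of 40 is above the equilibrium price 37, so it binds.
At P = 40: Qd = 366 - 8·40 = 46 and Qs = 3·40 - 41 = 79.
Quantity traded falls to 46. At Q = 46 the demand price is (366 - 46)/8 = 40 and the supply price is (41 + 46)/3 = 29.
Deadweight loss = ½ · (40 - 29) · (70 - 46) = ½ · 11 · 24 = 132.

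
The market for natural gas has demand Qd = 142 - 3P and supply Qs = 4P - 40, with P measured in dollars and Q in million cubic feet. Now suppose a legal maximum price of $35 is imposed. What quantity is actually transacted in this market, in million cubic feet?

In a free market, 142 - 3P = 4P - 40 gives the equilibrium P* = 26, Q* = 64.
Since 35 is above P* = 26, the ceiling does not bind and the free-market outcome prevails.

64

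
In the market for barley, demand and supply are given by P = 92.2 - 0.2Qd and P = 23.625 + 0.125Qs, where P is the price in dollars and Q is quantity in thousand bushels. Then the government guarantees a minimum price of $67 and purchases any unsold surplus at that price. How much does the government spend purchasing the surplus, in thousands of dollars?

Rearranging demand gives Qd = 461 - 5P; rearranging supply gives Qs = 8P - 189. Without the control the market clears where 461 - 5P = 8P - 189, i.e. P* = 50 and Q* = 211.
The floor of 67 is above the equilibrium price 50, so it binds.
At P = 67: Qd = 461 - 5·67 = 126 and Qs = 8·67 - 189 = 347.
Surplus = Qs - Qd = 221.
Government expenditure = surplus × support price = 221 × 67 = 14807.

14807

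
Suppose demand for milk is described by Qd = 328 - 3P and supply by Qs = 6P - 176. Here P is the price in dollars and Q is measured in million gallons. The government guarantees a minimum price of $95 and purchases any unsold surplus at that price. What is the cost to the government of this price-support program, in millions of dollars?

33345

Without the control the market clears where 328 - 3P = 6P - 176, i.e. P* = 56 and Q* = 160.
Because the floor (95) lies above the market-clearing price, it is binding.
At P = 95: Qd = 328 - 3·95 = 43 and Qs = 6·95 - 176 = 394.
Surplus = Qs - Qd = 351.
Government expenditure = surplus × support price = 351 × 95 = 33345.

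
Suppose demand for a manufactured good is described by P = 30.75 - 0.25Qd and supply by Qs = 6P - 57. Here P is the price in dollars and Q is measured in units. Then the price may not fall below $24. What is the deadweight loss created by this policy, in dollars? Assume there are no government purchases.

Rearranging demand gives Qd = 123 - 4P. Equilibrium: 123 - 4P = 6P - 57, so 180 = 10P and P* = 18, Q* = 51.
The floor of 24 is above the equilibrium price 18, so it binds.
At P = 24: Qd = 123 - 4·24 = 27 and Qs = 6·24 - 57 = 87.
Quantity traded falls to 27. At Q = 27 the demand price is (123 - 27)/4 = 24 and the supply price is (57 + 27)/6 = 14.
Deadweight loss = ½ · (24 - 14) · (51 - 27) = ½ · 10 · 24 = 120.

120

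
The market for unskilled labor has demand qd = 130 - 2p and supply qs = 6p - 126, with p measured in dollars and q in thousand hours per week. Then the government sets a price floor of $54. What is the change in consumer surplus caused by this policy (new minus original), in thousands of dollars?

-968

Equilibrium: 130 - 2p = 6p - 126, so 256 = 8p and p* = 32, q* = 66.
The floor of 54 is above the equilibrium price 32, so it binds.
At p = 54: qd = 130 - 2·54 = 22 and qs = 6·54 - 126 = 198.
Consumer surplus without the control is ½ · (65 - 32) · 66 = 1089.
With the floor, consumers buy 22 units at 54, so CS = ½ · (65 - 54) · 22 = 121.
Change in consumer surplus = 121 - 1089 = -968.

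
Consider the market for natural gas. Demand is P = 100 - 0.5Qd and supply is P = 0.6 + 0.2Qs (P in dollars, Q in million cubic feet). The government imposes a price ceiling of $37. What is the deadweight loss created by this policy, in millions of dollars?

0

Rearranging demand gives Qd = 200 - 2P; rearranging supply gives Qs = 5P - 3. Setting quantity demanded equal to quantity supplied, 200 - 2P = 5P - 3, gives P* = 29 and Q* = 142.
Since 37 is above P* = 29, the ceiling does not bind and the free-market outcome prevails.
Since the control does not bind, no trades are prevented and deadweight loss is zero.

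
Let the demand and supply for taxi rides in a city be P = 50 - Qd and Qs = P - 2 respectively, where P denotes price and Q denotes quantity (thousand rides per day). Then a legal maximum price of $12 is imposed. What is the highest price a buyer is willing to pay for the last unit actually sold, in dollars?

40

Rearranging demand gives Qd = 50 - P. Equilibrium: 50 - P = P - 2, so 52 = 2P and P* = 26, Q* = 24.
The ceiling of 12 is below the equilibrium price 26, so it binds.
At P = 12: Qd = 50 - 12 = 38 and Qs = 12 - 2 = 10.
Only 10 units reach the market. On the demand curve, the marginal buyer's willingness to pay at Q = 10 is (50 - 10) = 40.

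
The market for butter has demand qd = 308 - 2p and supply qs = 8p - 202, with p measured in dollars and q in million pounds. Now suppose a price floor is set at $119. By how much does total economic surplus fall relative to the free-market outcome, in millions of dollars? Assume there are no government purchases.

In a free market, 308 - 2p = 8p - 202 gives the equilibrium p* = 51, q* = 206.
Because the floor (119) lies above the market-clearing price, it is binding.
At p = 119: qd = 308 - 2·119 = 70 and qs = 8·119 - 202 = 750.
Quantity traded falls to 70. At q = 70 the demand price is (308 - 70)/2 = 119 and the supply price is (202 + 70)/8 = 34.
Deadweight loss = ½ · (119 - 34) · (206 - 70) = ½ · 85 · 136 = 5780.

5780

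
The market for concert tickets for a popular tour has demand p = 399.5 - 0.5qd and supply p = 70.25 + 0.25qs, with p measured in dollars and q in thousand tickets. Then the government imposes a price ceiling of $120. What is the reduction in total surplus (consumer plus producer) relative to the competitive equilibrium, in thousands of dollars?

Rearranging demand gives qd = 799 - 2p; rearranging supply gives qs = 4p - 281. In a free market, 799 - 2p = 4p - 281 gives the equilibrium p* = 180, q* = 439.
Since 120 < 180, the ceiling is binding.
At p = 120: qd = 799 - 2·120 = 559 and qs = 4·120 - 281 = 199.
Quantity traded falls to 199. At q = 199 the demand price is (799 - 199)/2 = 300 and the supply price is (281 + 199)/4 = 120.
Deadweight loss = ½ · (300 - 120) · (439 - 199) = ½ · 180 · 240 = 21600.

21600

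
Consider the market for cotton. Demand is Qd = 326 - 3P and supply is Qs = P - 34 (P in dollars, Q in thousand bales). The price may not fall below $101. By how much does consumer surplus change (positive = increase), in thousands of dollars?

Setting quantity demanded equal to quantity supplied, 326 - 3P = P - 34, gives P* = 90 and Q* = 56.
Because the floor (101) lies above the market-clearing price, it is binding.
At P = 101: Qd = 326 - 3·101 = 23 and Qs = 101 - 34 = 67.
Consumer surplus without the control is ½ · (326/3 - 90) · 56 = 1568/3.
With the floor, consumers buy 23 units at 101, so CS = ½ · (326/3 - 101) · 23 = 529/6.
Change in consumer surplus = 529/6 - 1568/3 = -434.5.

-434.5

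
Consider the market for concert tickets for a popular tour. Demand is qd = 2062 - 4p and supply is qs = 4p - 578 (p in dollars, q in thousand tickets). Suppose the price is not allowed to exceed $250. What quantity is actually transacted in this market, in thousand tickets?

422

In a free market, 2062 - 4p = 4p - 578 gives the equilibrium p* = 330, q* = 742.
Because the ceiling (250) lies below the market-clearing price, it is binding.
At p = 250: qd = 2062 - 4·250 = 1062 and qs = 4·250 - 578 = 422.
The quantity actually transacted is the short side, supply: 422.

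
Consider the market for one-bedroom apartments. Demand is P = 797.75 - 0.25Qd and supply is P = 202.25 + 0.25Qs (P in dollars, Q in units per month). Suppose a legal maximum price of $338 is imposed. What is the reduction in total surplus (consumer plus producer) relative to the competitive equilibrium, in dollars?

Rearranging demand gives Qd = 3191 - 4P; rearranging supply gives Qs = 4P - 809. In a free market, 3191 - 4P = 4P - 809 gives the equilibrium P* = 500, Q* = 1191.
Since 338 < 500, the ceiling is binding.
At P = 338: Qd = 3191 - 4·338 = 1839 and Qs = 4·338 - 809 = 543.
Quantity traded falls to 543. At Q = 543 the demand price is (3191 - 543)/4 = 662 and the supply price is (809 + 543)/4 = 338.
Deadweight loss = ½ · (662 - 338) · (1191 - 543) = ½ · 324 · 648 = 104976.

104976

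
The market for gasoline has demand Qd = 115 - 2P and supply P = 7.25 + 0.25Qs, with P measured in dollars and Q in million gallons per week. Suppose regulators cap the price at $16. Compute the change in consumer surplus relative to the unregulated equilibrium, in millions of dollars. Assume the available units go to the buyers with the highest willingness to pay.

Rearranging supply gives Qs = 4P - 29. In a free market, 115 - 2P = 4P - 29 gives the equilibrium P* = 24, Q* = 67.
Since 16 < 24, the ceiling is binding.
At P = 16: Qd = 115 - 2·16 = 83 and Qs = 4·16 - 29 = 35.
Consumer surplus without the control is ½ · (57.5 - 24) · 67 = 1122.25.
With the ceiling, 35 units are sold at 16 (assume they go to the highest-value buyers). The demand price at Q = 35 is 40, so CS = ½ · [(57.5 - 16) + (40 - 16)] · 35 = 1146.25.
Change in consumer surplus = 1146.25 - 1122.25 = 24.

24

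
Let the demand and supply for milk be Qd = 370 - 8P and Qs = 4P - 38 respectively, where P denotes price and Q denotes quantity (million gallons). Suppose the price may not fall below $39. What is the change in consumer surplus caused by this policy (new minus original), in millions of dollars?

-390

Setting quantity demanded equal to quantity supplied, 370 - 8P = 4P - 38, gives P* = 34 and Q* = 98.
Because the floor (39) lies above the market-clearing price, it is binding.
At P = 39: Qd = 370 - 8·39 = 58 and Qs = 4·39 - 38 = 118.
Consumer surplus without the control is ½ · (46.25 - 34) · 98 = 600.25.
With the floor, consumers buy 58 units at 39, so CS = ½ · (46.25 - 39) · 58 = 210.25.
Change in consumer surplus = 210.25 - 600.25 = -390.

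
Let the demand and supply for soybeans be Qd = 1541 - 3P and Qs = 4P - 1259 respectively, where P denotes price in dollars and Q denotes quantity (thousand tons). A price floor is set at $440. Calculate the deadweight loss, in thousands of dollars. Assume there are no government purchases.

4200

Without the control the market clears where 1541 - 3P = 4P - 1259, i.e. P* = 400 and Q* = 341.
The floor of 440 is above the equilibrium price 400, so it binds.
At P = 440: Qd = 1541 - 3·440 = 221 and Qs = 4·440 - 1259 = 501.
Quantity traded falls to 221. At Q = 221 the demand price is (1541 - 221)/3 = 440 and the supply price is (1259 + 221)/4 = 370.
Deadweight loss = ½ · (440 - 370) · (341 - 221) = ½ · 70 · 120 = 4200.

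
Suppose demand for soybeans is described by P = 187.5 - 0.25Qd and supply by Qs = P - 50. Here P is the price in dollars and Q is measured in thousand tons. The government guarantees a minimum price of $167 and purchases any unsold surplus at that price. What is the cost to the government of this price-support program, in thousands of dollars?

5845

Rearranging demand gives Qd = 750 - 4P. Equilibrium: 750 - 4P = P - 50, so 800 = 5P and P* = 160, Q* = 110.
Since 167 > 160, the floor is binding.
At P = 167: Qd = 750 - 4·167 = 82 and Qs = 167 - 50 = 117.
Surplus = Qs - Qd = 35.
Government expenditure = surplus × support price = 35 × 167 = 5845.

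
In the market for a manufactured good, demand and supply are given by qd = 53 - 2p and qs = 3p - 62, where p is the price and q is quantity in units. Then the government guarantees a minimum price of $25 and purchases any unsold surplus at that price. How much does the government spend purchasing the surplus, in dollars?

In a free market, 53 - 2p = 3p - 62 gives the equilibrium p* = 23, q* = 7.
The floor of 25 is above the equilibrium price 23, so it binds.
At p = 25: qd = 53 - 2·25 = 3 and qs = 3·25 - 62 = 13.
Surplus = qs - qd = 10.
Government expenditure = surplus × support price = 10 × 25 = 250.

250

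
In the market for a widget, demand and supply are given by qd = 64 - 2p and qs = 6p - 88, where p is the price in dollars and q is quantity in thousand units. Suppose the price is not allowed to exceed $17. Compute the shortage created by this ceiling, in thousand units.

16

Equilibrium: 64 - 2p = 6p - 88, so 152 = 8p and p* = 19, q* = 26.
Because the ceiling (17) lies below the market-clearing price, it is binding.
At p = 17: qd = 64 - 2·17 = 30 and qs = 6·17 - 88 = 14.
Shortage = qd - qs = 30 - 14 = 16.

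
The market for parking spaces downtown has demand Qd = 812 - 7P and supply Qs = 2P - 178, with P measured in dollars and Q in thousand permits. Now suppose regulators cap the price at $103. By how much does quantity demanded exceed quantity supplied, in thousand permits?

63

In a free market, 812 - 7P = 2P - 178 gives the equilibrium P* = 110, Q* = 42.
The ceiling of 103 is below the equilibrium price 110, so it binds.
At P = 103: Qd = 812 - 7·103 = 91 and Qs = 2·103 - 178 = 28.
Shortage = Qd - Qs = 91 - 28 = 63.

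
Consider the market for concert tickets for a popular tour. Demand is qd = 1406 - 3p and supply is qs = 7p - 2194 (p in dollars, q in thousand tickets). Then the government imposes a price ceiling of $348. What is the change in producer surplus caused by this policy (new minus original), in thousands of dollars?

Without the control the market clears where 1406 - 3p = 7p - 2194, i.e. p* = 360 and q* = 326.
The ceiling of 348 is below the equilibrium price 360, so it binds.
At p = 348: qd = 1406 - 3·348 = 362 and qs = 7·348 - 2194 = 242.
Producer surplus without the control is ½ · (360 - 2194/7) · 326 = 53138/7.
With the ceiling, producers sell 242 units at 348, so PS = ½ · (348 - 2194/7) · 242 = 29282/7.
Change in producer surplus = 29282/7 - 53138/7 = -3408.

-3408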